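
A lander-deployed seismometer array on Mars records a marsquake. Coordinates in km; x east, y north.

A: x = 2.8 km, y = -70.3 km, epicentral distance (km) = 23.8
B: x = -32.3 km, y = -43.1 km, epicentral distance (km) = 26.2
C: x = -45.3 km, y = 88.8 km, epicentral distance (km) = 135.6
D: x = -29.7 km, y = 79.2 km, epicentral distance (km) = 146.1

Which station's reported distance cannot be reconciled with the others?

Solve using three stations at a time. Using A, B, D (subtract circle equations pairwise → linear system) gives (x, y) ≈ (-20.7, -66.6).
Distances from that point to each station vs reported:
  A: calculated 23.8 vs reported 23.8 → residual 0.0 km
  B: calculated 26.2 vs reported 26.2 → residual 0.0 km
  C: calculated 157.4 vs reported 135.6 → residual 21.8 km
  D: calculated 146.1 vs reported 146.1 → residual 0.0 km
A, B, D are mutually consistent (residuals ≈ 0); C is off by 21.8 km.

C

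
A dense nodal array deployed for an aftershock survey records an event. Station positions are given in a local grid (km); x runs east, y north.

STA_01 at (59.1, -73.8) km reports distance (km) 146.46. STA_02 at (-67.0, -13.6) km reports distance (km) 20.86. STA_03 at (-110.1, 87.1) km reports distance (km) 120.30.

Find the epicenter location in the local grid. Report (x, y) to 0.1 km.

Circle about each station: (x − 59.1)² + (y + 73.8)² = 146.46²; (x + 67.0)² + (y + 13.6)² = 20.86²; (x + 110.1)² + (y − 87.1)² = 120.30².
Subtracting the STA_01 equation from the STA_02 and STA_03 equations removes the quadratic terms:
-252.2 x + 120.4 y = 16750.10
-338.4 x + 321.8 y = 17747.61
Solving the 2×2 system: x ≈ -80.5, y ≈ -29.5 km.

-80.5 km east, -29.5 km north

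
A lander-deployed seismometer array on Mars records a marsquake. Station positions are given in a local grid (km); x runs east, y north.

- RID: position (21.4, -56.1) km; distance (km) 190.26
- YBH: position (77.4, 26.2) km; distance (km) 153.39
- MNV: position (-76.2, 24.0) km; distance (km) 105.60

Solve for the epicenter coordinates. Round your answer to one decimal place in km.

Circle about each station: (x − 21.4)² + (y + 56.1)² = 190.26²; (x − 77.4)² + (y − 26.2)² = 153.39²; (x + 76.2)² + (y − 24.0)² = 105.60².
Subtracting the RID equation from the YBH and MNV equations removes the quadratic terms:
112.0 x + 164.6 y = 15742.41
-195.2 x + 160.2 y = 27824.78
Solving the 2×2 system: x ≈ -41.1, y ≈ 123.6 km.

(-41.1, 123.6)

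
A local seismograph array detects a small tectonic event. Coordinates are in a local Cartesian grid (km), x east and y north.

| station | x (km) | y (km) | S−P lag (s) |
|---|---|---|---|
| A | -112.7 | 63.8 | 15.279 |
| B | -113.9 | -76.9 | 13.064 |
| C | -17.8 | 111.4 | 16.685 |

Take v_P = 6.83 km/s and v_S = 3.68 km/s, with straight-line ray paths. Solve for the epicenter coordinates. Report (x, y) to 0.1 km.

x ≈ -25.6 km, y ≈ -21.5 km

Distance from S−P lag: d = Δt · v_P v_S / (v_P − v_S) = Δt · (6.83·3.68)/(6.83−3.68) ≈ 7.9792·Δt.
So d_A = 121.91, d_B = 104.24, d_C = 133.13 km.
Circle about each station: (x + 112.7)² + (y − 63.8)² = 121.91²; (x + 113.9)² + (y + 76.9)² = 104.24²; (x + 17.8)² + (y − 111.4)² = 133.13².
Subtracting the A equation from the B and C equations removes the quadratic terms:
-2.4 x − 281.4 y = 6111.16
189.8 x + 95.2 y = -6906.48
Solving the 2×2 system: x ≈ -25.6, y ≈ -21.5 km.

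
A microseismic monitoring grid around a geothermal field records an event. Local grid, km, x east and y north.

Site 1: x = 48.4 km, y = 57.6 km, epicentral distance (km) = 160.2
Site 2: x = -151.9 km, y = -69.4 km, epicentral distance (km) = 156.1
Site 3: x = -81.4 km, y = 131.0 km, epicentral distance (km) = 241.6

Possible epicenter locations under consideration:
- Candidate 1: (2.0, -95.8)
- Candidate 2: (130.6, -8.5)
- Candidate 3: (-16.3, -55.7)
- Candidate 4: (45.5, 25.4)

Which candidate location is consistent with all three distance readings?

Candidate 1

For each candidate, compare |candidate − station| to the reported distance:
Candidate 1: residuals Site 1 0.1, Site 2 0.0, Site 3 0.0 → max 0.1 km
Candidate 2: residuals Site 1 54.7, Site 2 132.9, Site 3 12.2 → max 132.9 km
Candidate 3: residuals Site 1 29.7, Site 2 19.8, Site 3 43.9 → max 43.9 km
Candidate 4: residuals Site 1 127.9, Site 2 62.9, Site 3 76.5 → max 127.9 km
Only Candidate 1 has all residuals ≈ 0.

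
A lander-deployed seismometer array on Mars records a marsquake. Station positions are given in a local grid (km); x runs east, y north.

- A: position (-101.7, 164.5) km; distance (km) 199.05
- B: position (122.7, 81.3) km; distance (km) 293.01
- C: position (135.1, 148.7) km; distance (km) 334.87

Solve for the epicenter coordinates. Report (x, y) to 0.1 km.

-148.8 km east, -28.9 km north

Circle about each station: (x + 101.7)² + (y − 164.5)² = 199.05²; (x − 122.7)² + (y − 81.3)² = 293.01²; (x − 135.1)² + (y − 148.7)² = 334.87².
Subtracting the A equation from the B and C equations removes the quadratic terms:
448.8 x − 166.4 y = -61972.12
473.6 x − 31.6 y = -69556.45
Solving the 2×2 system: x ≈ -148.8, y ≈ -28.9 km.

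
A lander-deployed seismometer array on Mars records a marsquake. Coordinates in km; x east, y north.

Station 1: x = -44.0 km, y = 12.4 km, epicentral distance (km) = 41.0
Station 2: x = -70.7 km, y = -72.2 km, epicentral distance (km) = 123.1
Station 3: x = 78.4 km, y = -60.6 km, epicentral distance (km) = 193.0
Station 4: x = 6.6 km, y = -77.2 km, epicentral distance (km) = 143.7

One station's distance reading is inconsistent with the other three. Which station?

Station 3

Solve using three stations at a time. Using Station 1, Station 2, Station 4 (subtract circle equations pairwise → linear system) gives (x, y) ≈ (-59.5, 50.4).
Distances from that point to each station vs reported:
  Station 1: calculated 41.0 vs reported 41.0 → residual 0.0 km
  Station 2: calculated 123.1 vs reported 123.1 → residual 0.0 km
  Station 3: calculated 177.0 vs reported 193.0 → residual 16.0 km
  Station 4: calculated 143.7 vs reported 143.7 → residual 0.0 km
Station 1, Station 2, Station 4 are mutually consistent (residuals ≈ 0); Station 3 is off by 16.0 km.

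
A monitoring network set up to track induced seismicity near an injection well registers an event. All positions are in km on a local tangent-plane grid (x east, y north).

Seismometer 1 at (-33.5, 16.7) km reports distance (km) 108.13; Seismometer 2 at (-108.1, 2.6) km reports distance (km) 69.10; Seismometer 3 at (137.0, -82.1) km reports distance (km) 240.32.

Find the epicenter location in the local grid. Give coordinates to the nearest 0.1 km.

Circle about each station: (x + 33.5)² + (y − 16.7)² = 108.13²; (x + 108.1)² + (y − 2.6)² = 69.10²; (x − 137.0)² + (y + 82.1)² = 240.32².
Subtracting the Seismometer 1 equation from the Seismometer 2 and Seismometer 3 equations removes the quadratic terms:
-149.2 x − 28.2 y = 17208.52
341.0 x − 197.6 y = -21953.34
Solving the 2×2 system: x ≈ -102.8, y ≈ -66.3 km.
Check against Seismometer 1 (with the unrounded x, y): √((x + 33.5)²+(y − 16.7)²) = 108.14 ≈ 108.13 km. ✓

-102.8 km east, -66.3 km north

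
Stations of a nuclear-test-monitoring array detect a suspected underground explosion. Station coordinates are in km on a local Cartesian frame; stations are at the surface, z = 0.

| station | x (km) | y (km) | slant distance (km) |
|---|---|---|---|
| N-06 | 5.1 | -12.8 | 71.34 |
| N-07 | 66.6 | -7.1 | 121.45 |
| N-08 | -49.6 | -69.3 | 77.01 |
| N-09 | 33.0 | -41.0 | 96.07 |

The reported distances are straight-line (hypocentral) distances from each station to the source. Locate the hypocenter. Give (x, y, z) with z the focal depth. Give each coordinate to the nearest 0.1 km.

x ≈ -42.3 km, y ≈ -14.2 km, depth ≈ 53.3 km

Each station gives a sphere (x−x_i)² + (y−y_i)² + z² = d_i² (stations at z=0).
Subtracting the N-06 sphere from N-07 and N-08: z² cancels, leaving linear equations in x and y:
123.0 x + 11.4 y = -5364.59
-109.4 x − 113.0 y = 6231.66
Solving: x ≈ -42.299, y ≈ -14.196 km (keep extra digits for the depth step; rounded: -42.3, -14.2).
Then from the N-06 sphere: z² = 71.34² − (x − 5.1)² − (y + 12.8)² with x = -42.299, y = -14.196, so z ≈ 53.299 ≈ 53.3 km.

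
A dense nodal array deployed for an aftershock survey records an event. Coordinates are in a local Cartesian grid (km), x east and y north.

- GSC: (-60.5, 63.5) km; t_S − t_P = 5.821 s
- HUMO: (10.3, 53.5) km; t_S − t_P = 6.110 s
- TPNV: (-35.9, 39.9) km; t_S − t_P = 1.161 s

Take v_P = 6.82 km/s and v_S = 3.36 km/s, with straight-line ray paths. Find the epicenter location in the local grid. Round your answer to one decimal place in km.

x ≈ -28.5 km, y ≈ 42.0 km

Distance from S−P lag: d = Δt · v_P v_S / (v_P − v_S) = Δt · (6.82·3.36)/(6.82−3.36) ≈ 6.6229·Δt.
So d_GSC = 38.55, d_HUMO = 40.47, d_TPNV = 7.69 km.
Circle about each station: (x + 60.5)² + (y − 63.5)² = 38.55²; (x − 10.3)² + (y − 53.5)² = 40.47²; (x + 35.9)² + (y − 39.9)² = 7.69².
Subtracting pairs of circle equations eliminates x²+y² and gives linear equations (the radical axes):
141.6 x − 20.0 y = -4875.88
49.2 x − 47.2 y = -3384.71
Solving the 2×2 system: x ≈ -28.5, y ≈ 42.0 km.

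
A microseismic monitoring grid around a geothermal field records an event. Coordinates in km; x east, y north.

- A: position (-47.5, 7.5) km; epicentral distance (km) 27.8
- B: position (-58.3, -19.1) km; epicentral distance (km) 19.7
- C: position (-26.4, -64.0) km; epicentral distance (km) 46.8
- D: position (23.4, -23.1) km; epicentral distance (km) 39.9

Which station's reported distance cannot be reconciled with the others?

D

Solve using three stations at a time. Using A, B, C (subtract circle equations pairwise → linear system) gives (x, y) ≈ (-38.6, -18.8).
Distances from that point to each station vs reported:
  A: calculated 27.8 vs reported 27.8 → residual 0.0 km
  B: calculated 19.7 vs reported 19.7 → residual 0.0 km
  C: calculated 46.8 vs reported 46.8 → residual 0.0 km
  D: calculated 62.2 vs reported 39.9 → residual 22.3 km
A, B, C are mutually consistent (residuals ≈ 0); D is off by 22.3 km.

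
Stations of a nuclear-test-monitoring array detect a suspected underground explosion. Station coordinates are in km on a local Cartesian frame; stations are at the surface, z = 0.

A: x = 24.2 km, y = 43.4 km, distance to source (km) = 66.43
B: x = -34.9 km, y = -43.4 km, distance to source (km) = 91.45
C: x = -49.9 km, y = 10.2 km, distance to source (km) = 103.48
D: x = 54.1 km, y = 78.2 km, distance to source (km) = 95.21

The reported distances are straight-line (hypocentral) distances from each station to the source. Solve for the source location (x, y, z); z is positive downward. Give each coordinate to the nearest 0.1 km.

Each station gives a sphere (x−x_i)² + (y−y_i)² + z² = d_i² (stations at z=0).
Subtracting the A sphere from B and C: z² cancels, leaving linear equations in x and y:
-118.2 x − 173.6 y = -3317.79
-148.2 x − 66.4 y = -6170.32
Solving: x ≈ 47.590, y ≈ -13.291 km (keep extra digits for the depth step; rounded: 47.6, -13.3).
Then from the A sphere: z² = 66.43² − (x − 24.2)² − (y − 43.4)² with x = 47.590, y = -13.291, so z ≈ 25.534 ≈ 25.5 km.

(47.6, -13.3, 25.5)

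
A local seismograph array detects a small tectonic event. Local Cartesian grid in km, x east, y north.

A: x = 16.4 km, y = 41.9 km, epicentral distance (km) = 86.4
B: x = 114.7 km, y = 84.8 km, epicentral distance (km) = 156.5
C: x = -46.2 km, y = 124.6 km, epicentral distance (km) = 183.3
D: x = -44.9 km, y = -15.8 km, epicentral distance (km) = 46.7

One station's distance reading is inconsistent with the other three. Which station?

Solve using three stations at a time. Using A, B, C (subtract circle equations pairwise → linear system) gives (x, y) ≈ (25.8, -44.0).
Distances from that point to each station vs reported:
  A: calculated 86.4 vs reported 86.4 → residual 0.0 km
  B: calculated 156.5 vs reported 156.5 → residual 0.0 km
  C: calculated 183.3 vs reported 183.3 → residual 0.0 km
  D: calculated 76.1 vs reported 46.7 → residual 29.4 km
A, B, C are mutually consistent (residuals ≈ 0); D is off by 29.4 km.

D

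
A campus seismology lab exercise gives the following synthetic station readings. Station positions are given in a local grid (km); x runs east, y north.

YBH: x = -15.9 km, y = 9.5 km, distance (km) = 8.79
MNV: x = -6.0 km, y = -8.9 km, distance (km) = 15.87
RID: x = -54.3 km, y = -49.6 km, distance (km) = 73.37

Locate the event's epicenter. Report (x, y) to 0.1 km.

Circle about each station: (x + 15.9)² + (y − 9.5)² = 8.79²; (x + 6.0)² + (y + 8.9)² = 15.87²; (x + 54.3)² + (y + 49.6)² = 73.37².
Subtracting pairs of circle equations eliminates x²+y² and gives linear equations (the radical axes):
19.8 x − 36.8 y = -402.44
-76.8 x − 118.2 y = -240.30
Solving the 2×2 system: x ≈ -7.5, y ≈ 6.9 km.
Check against YBH (with the unrounded x, y): √((x + 15.9)²+(y − 9.5)²) = 8.80 ≈ 8.79 km. ✓

(-7.5, 6.9)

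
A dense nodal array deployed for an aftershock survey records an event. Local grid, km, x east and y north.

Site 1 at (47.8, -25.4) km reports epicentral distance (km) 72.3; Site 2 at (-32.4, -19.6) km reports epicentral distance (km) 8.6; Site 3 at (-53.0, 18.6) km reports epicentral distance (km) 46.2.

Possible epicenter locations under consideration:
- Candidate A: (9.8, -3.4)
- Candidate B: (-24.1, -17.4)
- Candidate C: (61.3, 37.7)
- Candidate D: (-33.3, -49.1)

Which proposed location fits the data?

For each candidate, compare |candidate − station| to the reported distance:
Candidate A: residuals Site 1 28.4, Site 2 36.6, Site 3 20.3 → max 36.6 km
Candidate B: residuals Site 1 0.0, Site 2 0.0, Site 3 0.0 → max 0.0 km
Candidate C: residuals Site 1 7.8, Site 2 101.2, Site 3 69.7 → max 101.2 km
Candidate D: residuals Site 1 12.2, Site 2 20.9, Site 3 24.3 → max 24.3 km
Only Candidate B has all residuals ≈ 0.

Candidate B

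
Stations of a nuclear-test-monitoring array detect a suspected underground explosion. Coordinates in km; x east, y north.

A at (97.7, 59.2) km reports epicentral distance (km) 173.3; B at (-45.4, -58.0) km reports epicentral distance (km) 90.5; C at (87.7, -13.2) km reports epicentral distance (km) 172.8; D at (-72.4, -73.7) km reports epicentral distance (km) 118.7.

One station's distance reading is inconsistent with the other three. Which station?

Solve using three stations at a time. Using A, C, D (subtract circle equations pairwise → linear system) gives (x, y) ≈ (-75.0, 45.0).
Distances from that point to each station vs reported:
  A: calculated 173.3 vs reported 173.3 → residual 0.0 km
  B: calculated 107.1 vs reported 90.5 → residual 16.6 km
  C: calculated 172.8 vs reported 172.8 → residual 0.0 km
  D: calculated 118.7 vs reported 118.7 → residual 0.0 km
A, C, D are mutually consistent (residuals ≈ 0); B is off by 16.6 km.

B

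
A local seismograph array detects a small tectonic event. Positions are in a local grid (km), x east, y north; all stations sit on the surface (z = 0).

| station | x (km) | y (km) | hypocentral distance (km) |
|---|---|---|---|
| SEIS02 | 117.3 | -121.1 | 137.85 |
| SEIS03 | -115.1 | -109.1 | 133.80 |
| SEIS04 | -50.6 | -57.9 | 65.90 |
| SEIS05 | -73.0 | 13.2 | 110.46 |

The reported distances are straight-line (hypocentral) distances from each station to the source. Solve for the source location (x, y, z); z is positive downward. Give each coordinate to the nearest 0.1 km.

x ≈ 1.7 km, y ≈ -57.6 km, depth ≈ 40.1 km

Each station gives a sphere (x−x_i)² + (y−y_i)² + z² = d_i² (stations at z=0).
Subtracting the SEIS02 sphere from SEIS03 and SEIS04: z² cancels, leaving linear equations in x and y:
-464.8 x + 24.0 y = -2173.50
-335.8 x + 126.4 y = -7851.92
Solving: x ≈ 1.702, y ≈ -57.598 km (keep extra digits for the depth step; rounded: 1.7, -57.6).
Then from the SEIS02 sphere: z² = 137.85² − (x − 117.3)² − (y + 121.1)² with x = 1.702, y = -57.598, so z ≈ 40.090 ≈ 40.1 km.
Check against SEIS05 (with the unrounded solution): distance 110.45 ≈ 110.46 km. ✓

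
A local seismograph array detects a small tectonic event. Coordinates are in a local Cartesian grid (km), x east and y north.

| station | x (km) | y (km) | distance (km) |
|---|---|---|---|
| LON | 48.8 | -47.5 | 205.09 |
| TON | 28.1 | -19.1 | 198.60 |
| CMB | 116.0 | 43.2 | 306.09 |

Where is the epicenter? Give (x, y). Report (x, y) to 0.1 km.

Circle about each station: (x − 48.8)² + (y + 47.5)² = 205.09²; (x − 28.1)² + (y + 19.1)² = 198.60²; (x − 116.0)² + (y − 43.2)² = 306.09².
Subtracting the LON equation from the TON and CMB equations removes the quadratic terms:
-41.4 x + 56.8 y = -863.32
134.4 x + 181.4 y = -40944.63
Solving the 2×2 system: x ≈ -143.2, y ≈ -119.6 km.
Check against LON (with the unrounded x, y): √((x − 48.8)²+(y + 47.5)²) = 205.12 ≈ 205.09 km. ✓

(-143.2, -119.6)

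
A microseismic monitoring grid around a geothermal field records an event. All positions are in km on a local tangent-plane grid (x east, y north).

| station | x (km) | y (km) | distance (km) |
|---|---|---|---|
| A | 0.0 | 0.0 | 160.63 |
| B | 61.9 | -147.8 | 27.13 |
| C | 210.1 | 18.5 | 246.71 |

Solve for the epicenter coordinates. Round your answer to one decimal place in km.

Circle about each station: x² + y² = 160.63²; (x − 61.9)² + (y + 147.8)² = 27.13²; (x − 210.1)² + (y − 18.5)² = 246.71².
Subtracting pairs of circle equations eliminates x²+y² and gives linear equations (the radical axes):
123.8 x − 295.6 y = 50742.41
420.2 x + 37.0 y = 9420.43
Solving the 2×2 system: x ≈ 36.2, y ≈ -156.5 km.

(36.2, -156.5)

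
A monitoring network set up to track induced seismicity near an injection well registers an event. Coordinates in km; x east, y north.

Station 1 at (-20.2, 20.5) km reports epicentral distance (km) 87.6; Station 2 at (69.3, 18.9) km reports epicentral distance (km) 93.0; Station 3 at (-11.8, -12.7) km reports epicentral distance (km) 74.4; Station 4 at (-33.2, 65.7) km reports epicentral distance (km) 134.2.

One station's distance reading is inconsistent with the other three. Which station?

Solve using three stations at a time. Using Station 1, Station 2, Station 4 (subtract circle equations pairwise → linear system) gives (x, y) ≈ (17.7, -58.5).
Distances from that point to each station vs reported:
  Station 1: calculated 87.6 vs reported 87.6 → residual 0.0 km
  Station 2: calculated 93.0 vs reported 93.0 → residual 0.0 km
  Station 3: calculated 54.5 vs reported 74.4 → residual 19.9 km
  Station 4: calculated 134.2 vs reported 134.2 → residual 0.0 km
Station 1, Station 2, Station 4 are mutually consistent (residuals ≈ 0); Station 3 is off by 19.9 km.

Station 3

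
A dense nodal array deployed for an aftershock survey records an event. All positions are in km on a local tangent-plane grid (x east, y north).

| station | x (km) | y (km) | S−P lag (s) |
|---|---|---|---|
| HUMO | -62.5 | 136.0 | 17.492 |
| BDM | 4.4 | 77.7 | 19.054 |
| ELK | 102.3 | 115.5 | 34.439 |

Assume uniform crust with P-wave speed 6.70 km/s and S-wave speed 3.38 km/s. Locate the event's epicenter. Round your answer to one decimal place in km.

Distance from S−P lag: d = Δt · v_P v_S / (v_P − v_S) = Δt · (6.70·3.38)/(6.70−3.38) ≈ 6.8211·Δt.
So d_HUMO = 119.31, d_BDM = 129.97, d_ELK = 234.91 km.
Circle about each station: (x + 62.5)² + (y − 136.0)² = 119.31²; (x − 4.4)² + (y − 77.7)² = 129.97²; (x − 102.3)² + (y − 115.5)² = 234.91².
Subtracting pairs of circle equations eliminates x²+y² and gives linear equations (the radical axes):
133.8 x − 116.6 y = -19002.92
329.6 x − 41.0 y = -39544.54
Solving the 2×2 system: x ≈ -116.3, y ≈ 29.5 km.
Check against HUMO (with the unrounded x, y): √((x + 62.5)²+(y − 136.0)²) = 119.31 ≈ 119.31 km. ✓

x ≈ -116.3 km, y ≈ 29.5 km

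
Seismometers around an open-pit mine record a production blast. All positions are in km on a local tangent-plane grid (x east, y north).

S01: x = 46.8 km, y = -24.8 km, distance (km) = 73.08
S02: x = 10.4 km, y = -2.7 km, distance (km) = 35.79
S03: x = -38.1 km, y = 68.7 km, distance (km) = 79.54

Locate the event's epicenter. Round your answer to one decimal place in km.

(-24.7, -9.7)

Circle about each station: (x − 46.8)² + (y + 24.8)² = 73.08²; (x − 10.4)² + (y + 2.7)² = 35.79²; (x + 38.1)² + (y − 68.7)² = 79.54².
Subtracting the S01 equation from the S02 and S03 equations removes the quadratic terms:
-72.8 x + 44.2 y = 1369.93
-169.8 x + 187.0 y = 2380.09
Solving the 2×2 system: x ≈ -24.7, y ≈ -9.7 km.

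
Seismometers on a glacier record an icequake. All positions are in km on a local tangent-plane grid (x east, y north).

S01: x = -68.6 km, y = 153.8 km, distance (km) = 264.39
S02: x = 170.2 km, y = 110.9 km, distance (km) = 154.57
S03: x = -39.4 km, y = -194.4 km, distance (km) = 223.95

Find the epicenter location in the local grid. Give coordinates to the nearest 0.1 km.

117.2 km east, -34.3 km north

Circle about each station: (x + 68.6)² + (y − 153.8)² = 264.39²; (x − 170.2)² + (y − 110.9)² = 154.57²; (x + 39.4)² + (y + 194.4)² = 223.95².
Subtracting the S01 equation from the S02 and S03 equations removes the quadratic terms:
477.6 x − 85.8 y = 58916.64
58.4 x − 696.4 y = 30731.79
Solving the 2×2 system: x ≈ 117.2, y ≈ -34.3 km.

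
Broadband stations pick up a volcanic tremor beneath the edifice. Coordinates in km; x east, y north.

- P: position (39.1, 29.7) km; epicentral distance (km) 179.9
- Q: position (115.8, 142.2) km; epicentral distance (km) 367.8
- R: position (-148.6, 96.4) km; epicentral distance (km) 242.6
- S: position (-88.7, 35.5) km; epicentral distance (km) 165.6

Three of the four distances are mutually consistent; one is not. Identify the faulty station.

Q

Solve using three stations at a time. Using P, R, S (subtract circle equations pairwise → linear system) gives (x, y) ≈ (-51.3, -125.9).
Distances from that point to each station vs reported:
  P: calculated 180.0 vs reported 179.9 → residual 0.1 km
  Q: calculated 315.9 vs reported 367.8 → residual 51.9 km
  R: calculated 242.6 vs reported 242.6 → residual 0.0 km
  S: calculated 165.7 vs reported 165.6 → residual 0.1 km
P, R, S are mutually consistent (residuals ≈ 0); Q is off by 51.9 km.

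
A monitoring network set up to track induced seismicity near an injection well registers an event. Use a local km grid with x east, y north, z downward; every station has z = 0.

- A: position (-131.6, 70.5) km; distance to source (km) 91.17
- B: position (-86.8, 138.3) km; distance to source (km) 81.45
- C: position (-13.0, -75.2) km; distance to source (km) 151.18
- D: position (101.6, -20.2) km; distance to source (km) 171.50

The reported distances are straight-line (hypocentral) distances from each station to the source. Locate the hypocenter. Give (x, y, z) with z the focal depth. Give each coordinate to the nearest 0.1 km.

Each station gives a sphere (x−x_i)² + (y−y_i)² + z² = d_i² (stations at z=0).
Subtracting the A sphere from B and C: z² cancels, leaving linear equations in x and y:
89.6 x + 135.6 y = 6050.19
237.2 x − 291.4 y = -31008.19
Solving: x ≈ -41.900, y ≈ 72.304 km (keep extra digits for the depth step; rounded: -41.9, 72.3).
Then from the A sphere: z² = 91.17² − (x + 131.6)² − (y − 70.5)² with x = -41.900, y = 72.304, so z ≈ 16.206 ≈ 16.2 km.

x ≈ -41.9 km, y ≈ 72.3 km, depth ≈ 16.2 km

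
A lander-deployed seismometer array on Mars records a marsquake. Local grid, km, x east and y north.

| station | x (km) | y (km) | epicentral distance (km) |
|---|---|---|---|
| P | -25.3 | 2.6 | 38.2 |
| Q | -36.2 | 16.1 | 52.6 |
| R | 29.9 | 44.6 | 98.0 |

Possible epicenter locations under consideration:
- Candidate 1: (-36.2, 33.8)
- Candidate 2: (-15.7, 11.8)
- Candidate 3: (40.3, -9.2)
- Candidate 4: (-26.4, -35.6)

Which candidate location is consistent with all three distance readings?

Candidate 4

For each candidate, compare |candidate − station| to the reported distance:
Candidate 1: residuals P 5.2, Q 34.9, R 31.0 → max 34.9 km
Candidate 2: residuals P 24.9, Q 31.7, R 41.8 → max 41.8 km
Candidate 3: residuals P 28.5, Q 28.0, R 43.2 → max 43.2 km
Candidate 4: residuals P 0.0, Q 0.0, R 0.0 → max 0.0 km
Only Candidate 4 has all residuals ≈ 0.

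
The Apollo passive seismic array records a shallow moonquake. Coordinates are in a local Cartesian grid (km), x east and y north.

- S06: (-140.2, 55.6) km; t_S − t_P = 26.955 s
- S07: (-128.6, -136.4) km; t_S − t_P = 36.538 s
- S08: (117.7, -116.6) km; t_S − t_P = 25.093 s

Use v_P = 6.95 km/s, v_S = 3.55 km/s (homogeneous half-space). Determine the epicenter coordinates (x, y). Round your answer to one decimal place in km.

(55.4, 54.5)

Distance from S−P lag: d = Δt · v_P v_S / (v_P − v_S) = Δt · (6.95·3.55)/(6.95−3.55) ≈ 7.2566·Δt.
So d_S06 = 195.60, d_S07 = 265.14, d_S08 = 182.09 km.
Circle about each station: (x + 140.2)² + (y − 55.6)² = 195.60²; (x + 128.6)² + (y + 136.4)² = 265.14²; (x − 117.7)² + (y + 116.6)² = 182.09².
Subtracting the S06 equation from the S07 and S08 equations removes the quadratic terms:
23.2 x − 384.0 y = -19644.34
515.8 x − 344.4 y = 9804.04
Solving the 2×2 system: x ≈ 55.4, y ≈ 54.5 km.
Check against S06 (with the unrounded x, y): √((x + 140.2)²+(y − 55.6)²) = 195.60 ≈ 195.60 km. ✓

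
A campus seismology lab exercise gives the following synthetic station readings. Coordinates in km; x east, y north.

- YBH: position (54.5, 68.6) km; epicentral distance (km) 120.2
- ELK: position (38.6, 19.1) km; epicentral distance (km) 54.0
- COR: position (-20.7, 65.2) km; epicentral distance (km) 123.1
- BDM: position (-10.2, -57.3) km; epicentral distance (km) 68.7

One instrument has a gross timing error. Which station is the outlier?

Solve using three stations at a time. Using ELK, COR, BDM (subtract circle equations pairwise → linear system) gives (x, y) ≈ (54.0, -32.7).
Distances from that point to each station vs reported:
  YBH: calculated 101.3 vs reported 120.2 → residual 18.9 km
  ELK: calculated 54.0 vs reported 54.0 → residual 0.0 km
  COR: calculated 123.1 vs reported 123.1 → residual 0.0 km
  BDM: calculated 68.7 vs reported 68.7 → residual 0.0 km
ELK, COR, BDM are mutually consistent (residuals ≈ 0); YBH is off by 18.9 km.

YBH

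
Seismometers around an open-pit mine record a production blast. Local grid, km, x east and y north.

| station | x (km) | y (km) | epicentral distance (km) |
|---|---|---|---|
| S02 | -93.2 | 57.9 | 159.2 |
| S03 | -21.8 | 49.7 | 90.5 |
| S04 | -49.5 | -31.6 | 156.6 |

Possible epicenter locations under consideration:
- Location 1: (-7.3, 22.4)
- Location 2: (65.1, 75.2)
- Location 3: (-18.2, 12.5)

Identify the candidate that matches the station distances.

Location 2

For each candidate, compare |candidate − station| to the reported distance:
Location 1: residuals S02 66.3, S03 59.6, S04 88.1 → max 88.1 km
Location 2: residuals S02 0.0, S03 0.1, S04 0.1 → max 0.1 km
Location 3: residuals S02 71.5, S03 53.1, S04 102.5 → max 102.5 km
Only Location 2 has all residuals ≈ 0.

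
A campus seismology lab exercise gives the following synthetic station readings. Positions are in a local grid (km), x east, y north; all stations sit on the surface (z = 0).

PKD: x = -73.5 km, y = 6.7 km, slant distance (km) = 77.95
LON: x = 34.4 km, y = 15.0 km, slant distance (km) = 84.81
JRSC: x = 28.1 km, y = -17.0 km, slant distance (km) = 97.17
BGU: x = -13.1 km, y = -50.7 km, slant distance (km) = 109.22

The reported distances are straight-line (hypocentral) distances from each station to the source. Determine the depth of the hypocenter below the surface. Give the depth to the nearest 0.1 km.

Each station gives a sphere (x−x_i)² + (y−y_i)² + z² = d_i² (stations at z=0).
Subtracting the PKD sphere from LON and JRSC: z² cancels, leaving linear equations in x and y:
215.8 x + 16.6 y = -5155.31
203.2 x − 47.4 y = -7734.34
Solving: x ≈ -27.404, y ≈ 45.692 km (keep extra digits for the depth step; rounded: -27.4, 45.7).
Then from the PKD sphere: z² = 77.95² − (x + 73.5)² − (y − 6.7)² with x = -27.404, y = 45.692, so z ≈ 49.305 ≈ 49.3 km.
Check against BGU (with the unrounded solution): distance 109.21 ≈ 109.22 km. ✓

depth ≈ 49.3 km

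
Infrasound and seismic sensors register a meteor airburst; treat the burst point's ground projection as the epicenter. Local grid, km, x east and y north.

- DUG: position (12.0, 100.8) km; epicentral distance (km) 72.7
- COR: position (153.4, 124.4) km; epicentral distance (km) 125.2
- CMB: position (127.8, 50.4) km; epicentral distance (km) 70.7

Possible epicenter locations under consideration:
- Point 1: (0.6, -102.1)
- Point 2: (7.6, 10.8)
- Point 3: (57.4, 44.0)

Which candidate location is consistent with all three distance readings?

Point 3

For each candidate, compare |candidate − station| to the reported distance:
Point 1: residuals DUG 130.5, COR 148.0, CMB 127.9 → max 148.0 km
Point 2: residuals DUG 17.4, COR 59.6, CMB 55.9 → max 59.6 km
Point 3: residuals DUG 0.0, COR 0.0, CMB 0.0 → max 0.0 km
Only Point 3 has all residuals ≈ 0.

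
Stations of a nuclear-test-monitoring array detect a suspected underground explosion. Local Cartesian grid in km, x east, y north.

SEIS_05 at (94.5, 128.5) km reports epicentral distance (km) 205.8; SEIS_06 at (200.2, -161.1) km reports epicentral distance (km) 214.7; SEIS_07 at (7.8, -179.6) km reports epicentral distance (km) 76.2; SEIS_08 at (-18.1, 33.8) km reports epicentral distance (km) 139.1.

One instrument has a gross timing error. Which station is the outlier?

Solve using three stations at a time. Using SEIS_06, SEIS_07, SEIS_08 (subtract circle equations pairwise → linear system) gives (x, y) ≈ (-7.0, -104.9).
Distances from that point to each station vs reported:
  SEIS_05: calculated 254.5 vs reported 205.8 → residual 48.7 km
  SEIS_06: calculated 214.7 vs reported 214.7 → residual 0.0 km
  SEIS_07: calculated 76.2 vs reported 76.2 → residual 0.0 km
  SEIS_08: calculated 139.1 vs reported 139.1 → residual 0.0 km
SEIS_06, SEIS_07, SEIS_08 are mutually consistent (residuals ≈ 0); SEIS_05 is off by 48.7 km.

SEIS_05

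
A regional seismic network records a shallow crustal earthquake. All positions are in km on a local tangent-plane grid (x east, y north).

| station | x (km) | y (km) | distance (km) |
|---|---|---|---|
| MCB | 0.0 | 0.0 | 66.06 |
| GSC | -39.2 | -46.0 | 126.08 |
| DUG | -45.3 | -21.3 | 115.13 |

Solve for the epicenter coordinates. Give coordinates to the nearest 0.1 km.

Circle about each station: x² + y² = 66.06²; (x + 39.2)² + (y + 46.0)² = 126.08²; (x + 45.3)² + (y + 21.3)² = 115.13².
Subtracting the MCB equation from the GSC and DUG equations removes the quadratic terms:
-78.4 x − 92.0 y = -7879.60
-90.6 x − 42.6 y = -6385.21
Solving the 2×2 system: x ≈ 50.4, y ≈ 42.7 km.

x ≈ 50.4 km, y ≈ 42.7 km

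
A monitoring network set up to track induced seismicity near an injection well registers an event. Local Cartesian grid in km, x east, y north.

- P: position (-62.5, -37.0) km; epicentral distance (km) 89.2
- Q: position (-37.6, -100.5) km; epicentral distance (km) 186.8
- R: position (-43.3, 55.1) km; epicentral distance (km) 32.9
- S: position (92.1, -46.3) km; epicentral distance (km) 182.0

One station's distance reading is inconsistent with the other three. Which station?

P

Solve using three stations at a time. Using Q, R, S (subtract circle equations pairwise → linear system) gives (x, y) ≈ (-32.6, 86.2).
Distances from that point to each station vs reported:
  P: calculated 126.8 vs reported 89.2 → residual 37.6 km
  Q: calculated 186.8 vs reported 186.8 → residual 0.0 km
  R: calculated 32.9 vs reported 32.9 → residual 0.0 km
  S: calculated 182.0 vs reported 182.0 → residual 0.0 km
Q, R, S are mutually consistent (residuals ≈ 0); P is off by 37.6 km.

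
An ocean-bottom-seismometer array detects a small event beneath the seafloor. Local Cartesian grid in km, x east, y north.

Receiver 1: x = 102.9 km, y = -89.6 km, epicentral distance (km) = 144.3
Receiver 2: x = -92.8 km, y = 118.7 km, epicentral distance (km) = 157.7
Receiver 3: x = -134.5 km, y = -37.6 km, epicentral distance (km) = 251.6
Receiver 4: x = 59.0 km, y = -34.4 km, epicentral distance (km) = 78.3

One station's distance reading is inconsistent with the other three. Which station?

Receiver 3

Solve using three stations at a time. Using Receiver 1, Receiver 2, Receiver 4 (subtract circle equations pairwise → linear system) gives (x, y) ≈ (45.8, 43.1).
Distances from that point to each station vs reported:
  Receiver 1: calculated 144.5 vs reported 144.3 → residual 0.2 km
  Receiver 2: calculated 157.9 vs reported 157.7 → residual 0.2 km
  Receiver 3: calculated 197.5 vs reported 251.6 → residual 54.1 km
  Receiver 4: calculated 78.6 vs reported 78.3 → residual 0.3 km
Receiver 1, Receiver 2, Receiver 4 are mutually consistent (residuals ≈ 0); Receiver 3 is off by 54.1 km.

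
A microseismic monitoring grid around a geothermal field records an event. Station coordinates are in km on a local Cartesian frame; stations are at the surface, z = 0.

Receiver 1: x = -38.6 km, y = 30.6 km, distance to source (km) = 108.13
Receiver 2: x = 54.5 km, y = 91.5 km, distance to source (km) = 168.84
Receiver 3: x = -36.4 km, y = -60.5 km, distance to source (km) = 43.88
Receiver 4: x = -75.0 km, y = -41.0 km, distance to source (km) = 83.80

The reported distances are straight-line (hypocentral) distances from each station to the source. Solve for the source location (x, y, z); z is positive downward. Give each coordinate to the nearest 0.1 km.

(1.8, -67.6, 20.4)

Each station gives a sphere (x−x_i)² + (y−y_i)² + z² = d_i² (stations at z=0).
Subtracting the Receiver 1 sphere from Receiver 2 and Receiver 3: z² cancels, leaving linear equations in x and y:
186.2 x + 121.8 y = -7898.67
4.4 x − 182.2 y = 12325.53
Solving: x ≈ 1.802, y ≈ -67.605 km (keep extra digits for the depth step; rounded: 1.8, -67.6).
Then from the Receiver 1 sphere: z² = 108.13² − (x + 38.6)² − (y − 30.6)² with x = 1.802, y = -67.605, so z ≈ 20.385 ≈ 20.4 km.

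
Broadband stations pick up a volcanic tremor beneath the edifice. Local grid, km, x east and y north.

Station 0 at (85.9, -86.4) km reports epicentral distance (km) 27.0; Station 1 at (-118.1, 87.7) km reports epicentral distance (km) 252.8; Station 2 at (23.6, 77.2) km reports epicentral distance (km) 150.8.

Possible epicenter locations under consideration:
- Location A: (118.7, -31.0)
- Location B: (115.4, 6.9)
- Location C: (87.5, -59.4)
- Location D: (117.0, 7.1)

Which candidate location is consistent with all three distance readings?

Location C

For each candidate, compare |candidate − station| to the reported distance:
Location A: residuals Station 0 37.4, Station 1 12.1, Station 2 6.7 → max 37.4 km
Location B: residuals Station 0 70.9, Station 1 5.7, Station 2 35.2 → max 70.9 km
Location C: residuals Station 0 0.0, Station 1 0.0, Station 2 0.0 → max 0.0 km
Location D: residuals Station 0 71.5, Station 1 4.3, Station 2 34.0 → max 71.5 km
Only Location C has all residuals ≈ 0.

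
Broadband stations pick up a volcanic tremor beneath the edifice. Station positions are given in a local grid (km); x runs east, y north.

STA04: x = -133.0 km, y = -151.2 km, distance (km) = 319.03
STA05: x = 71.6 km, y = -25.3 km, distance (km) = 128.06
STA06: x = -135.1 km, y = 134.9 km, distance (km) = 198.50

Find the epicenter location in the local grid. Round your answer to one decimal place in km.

60.7 km east, 102.3 km north

Circle about each station: (x + 133.0)² + (y + 151.2)² = 319.03²; (x − 71.6)² + (y + 25.3)² = 128.06²; (x + 135.1)² + (y − 134.9)² = 198.50².
Subtracting the STA04 equation from the STA05 and STA06 equations removes the quadratic terms:
409.2 x + 251.8 y = 50596.99
-4.2 x + 572.2 y = 58277.47
Solving the 2×2 system: x ≈ 60.7, y ≈ 102.3 km.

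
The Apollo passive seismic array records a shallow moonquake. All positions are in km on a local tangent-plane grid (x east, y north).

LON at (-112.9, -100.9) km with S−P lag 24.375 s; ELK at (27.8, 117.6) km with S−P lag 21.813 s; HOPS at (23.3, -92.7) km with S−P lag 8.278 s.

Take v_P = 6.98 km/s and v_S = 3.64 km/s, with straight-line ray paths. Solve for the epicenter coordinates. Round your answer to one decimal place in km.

Distance from S−P lag: d = Δt · v_P v_S / (v_P − v_S) = Δt · (6.98·3.64)/(6.98−3.64) ≈ 7.6069·Δt.
So d_LON = 185.42, d_ELK = 165.93, d_HOPS = 62.97 km.
Circle about each station: (x + 112.9)² + (y + 100.9)² = 185.42²; (x − 27.8)² + (y − 117.6)² = 165.93²; (x − 23.3)² + (y + 92.7)² = 62.97².
Subtracting pairs of circle equations eliminates x²+y² and gives linear equations (the radical axes):
281.4 x + 437.0 y = -1476.81
272.4 x + 16.4 y = 16624.32
Solving the 2×2 system: x ≈ 63.7, y ≈ -44.4 km.
Check against LON (with the unrounded x, y): √((x + 112.9)²+(y + 100.9)²) = 185.42 ≈ 185.42 km. ✓

x ≈ 63.7 km, y ≈ -44.4 km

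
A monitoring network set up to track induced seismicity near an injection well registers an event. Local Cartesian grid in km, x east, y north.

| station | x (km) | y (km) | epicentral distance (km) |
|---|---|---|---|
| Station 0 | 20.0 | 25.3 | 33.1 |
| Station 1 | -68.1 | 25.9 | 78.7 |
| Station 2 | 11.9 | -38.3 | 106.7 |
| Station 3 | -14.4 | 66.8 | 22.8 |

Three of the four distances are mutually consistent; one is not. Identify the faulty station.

Station 2

Solve using three stations at a time. Using Station 0, Station 1, Station 3 (subtract circle equations pairwise → linear system) gives (x, y) ≈ (5.1, 54.9).
Distances from that point to each station vs reported:
  Station 0: calculated 33.1 vs reported 33.1 → residual 0.0 km
  Station 1: calculated 78.7 vs reported 78.7 → residual 0.0 km
  Station 2: calculated 93.4 vs reported 106.7 → residual 13.3 km
  Station 3: calculated 22.8 vs reported 22.8 → residual 0.0 km
Station 0, Station 1, Station 3 are mutually consistent (residuals ≈ 0); Station 2 is off by 13.3 km.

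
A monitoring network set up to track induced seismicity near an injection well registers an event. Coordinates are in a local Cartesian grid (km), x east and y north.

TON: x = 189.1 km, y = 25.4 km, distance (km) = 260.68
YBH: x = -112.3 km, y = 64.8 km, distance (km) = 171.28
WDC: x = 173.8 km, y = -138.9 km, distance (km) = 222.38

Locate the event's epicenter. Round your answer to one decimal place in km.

Circle about each station: (x − 189.1)² + (y − 25.4)² = 260.68²; (x + 112.3)² + (y − 64.8)² = 171.28²; (x − 173.8)² + (y + 138.9)² = 222.38².
Subtracting the TON equation from the YBH and WDC equations removes the quadratic terms:
-602.8 x + 78.8 y = 19023.58
-30.6 x − 328.6 y = 31596.88
Solving the 2×2 system: x ≈ -43.6, y ≈ -92.1 km.

-43.6 km east, -92.1 km north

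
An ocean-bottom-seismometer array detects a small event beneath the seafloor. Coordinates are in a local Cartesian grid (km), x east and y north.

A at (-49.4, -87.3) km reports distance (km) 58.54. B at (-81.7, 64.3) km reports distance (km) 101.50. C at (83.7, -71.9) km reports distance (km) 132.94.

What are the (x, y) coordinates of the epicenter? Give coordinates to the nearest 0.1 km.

(-42.2, -29.2)

Circle about each station: (x + 49.4)² + (y + 87.3)² = 58.54²; (x + 81.7)² + (y − 64.3)² = 101.50²; (x − 83.7)² + (y + 71.9)² = 132.94².
Subtracting the A equation from the B and C equations removes the quadratic terms:
-64.6 x + 303.2 y = -6127.59
266.2 x + 30.8 y = -12132.46
Solving the 2×2 system: x ≈ -42.2, y ≈ -29.2 km.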